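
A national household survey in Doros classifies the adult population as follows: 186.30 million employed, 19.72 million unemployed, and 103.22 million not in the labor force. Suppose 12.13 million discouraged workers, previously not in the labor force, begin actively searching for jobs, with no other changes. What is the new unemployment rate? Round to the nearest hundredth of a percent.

Initially, labor force = 186.30 + 19.72 = 206.02 million, so u = 19.72/206.02 = 9.57%.
After the change, unemployed and labor force both rise by 12.13 → E = 186.30, U = 31.85, labor force = 218.15 million.
New unemployment rate = 31.85 / 218.15 = 14.60%.

New unemployment rate ≈ 14.60%.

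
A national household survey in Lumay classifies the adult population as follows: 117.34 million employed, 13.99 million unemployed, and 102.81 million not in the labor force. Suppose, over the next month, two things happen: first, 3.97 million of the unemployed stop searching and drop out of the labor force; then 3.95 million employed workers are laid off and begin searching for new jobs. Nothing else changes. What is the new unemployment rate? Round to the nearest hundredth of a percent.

Initially, labor force = 117.34 + 13.99 = 131.33 million, so u = 13.99/131.33 = 10.65%.
After the first change, unemployed and labor force both fall by 3.97 → E = 117.34, U = 10.02, labor force = 127.36 million.
After the second change, employed falls and unemployed rises by 3.95; labor force unchanged → E = 113.39, U = 13.97, labor force = 127.36 million.
New unemployment rate = 13.97 / 127.36 = 10.97%.

New unemployment rate ≈ 10.97%.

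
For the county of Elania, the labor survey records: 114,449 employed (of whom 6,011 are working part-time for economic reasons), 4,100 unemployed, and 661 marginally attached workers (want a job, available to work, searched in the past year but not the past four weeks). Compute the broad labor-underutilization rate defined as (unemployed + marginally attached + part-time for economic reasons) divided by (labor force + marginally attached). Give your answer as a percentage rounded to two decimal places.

Broad underutilization rate ≈ 9.04%.

Labor force = 114,449 + 4,100 = 118,549.
Numerator = 4,100 + 661 + 6,011 = 10,772.
Denominator = 118,549 + 661 = 119,210.
Broad rate = 10,772 / 119,210 = 9.04%.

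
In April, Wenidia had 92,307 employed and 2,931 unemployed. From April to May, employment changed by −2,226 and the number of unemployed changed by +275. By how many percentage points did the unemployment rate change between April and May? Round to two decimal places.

April: labor force = 92,307 + 2,931 = 95,238; u = 2,931/95,238 = 3.08%.
May: labor force = 90,081 + 3,206 = 93,287; u = 3,206/93,287 = 3.44%.
Change = 3.44% − 3.08% = +0.36 pp.

The unemployment rate changed by +0.36 percentage points.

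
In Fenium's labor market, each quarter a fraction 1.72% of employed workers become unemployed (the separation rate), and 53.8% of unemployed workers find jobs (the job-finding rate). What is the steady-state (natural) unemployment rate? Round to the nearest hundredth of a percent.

At steady state the flows balance: s·E = f·U, so U/(E+U) = s/(s+f).
u* = 1.72 / (1.72 + 53.8) = 1.72 / 55.52 = 3.10%.

Steady-state unemployment rate ≈ 3.10%.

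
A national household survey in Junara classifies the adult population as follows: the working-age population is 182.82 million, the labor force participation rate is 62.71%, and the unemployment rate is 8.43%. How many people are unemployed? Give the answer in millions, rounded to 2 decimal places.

About 9.66 million are unemployed.

Labor force = 0.6271 × 182.82 = 114.65 million.
Unemployed = 0.0843 × 114.65 ≈ 9.66 million.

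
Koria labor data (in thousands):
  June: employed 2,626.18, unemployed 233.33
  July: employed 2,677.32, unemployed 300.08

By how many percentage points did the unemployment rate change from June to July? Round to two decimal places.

June: labor force = 2,626.18 + 233.33 = 2,859.51; u = 233.33/2,859.51 = 8.16%.
July: labor force = 2,677.32 + 300.08 = 2,977.40; u = 300.08/2,977.40 = 10.08%.
Change = 10.08% − 8.16% = +1.92 pp.

The unemployment rate changed by +1.92 percentage points.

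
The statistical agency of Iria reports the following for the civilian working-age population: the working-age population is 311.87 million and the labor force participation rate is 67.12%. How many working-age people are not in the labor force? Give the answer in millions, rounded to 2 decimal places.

Share not in the labor force = 1 − 0.6712 = 0.3288.
Not in labor force = 0.3288 × 311.87 ≈ 102.54 million.

About 102.54 million are not in the labor force.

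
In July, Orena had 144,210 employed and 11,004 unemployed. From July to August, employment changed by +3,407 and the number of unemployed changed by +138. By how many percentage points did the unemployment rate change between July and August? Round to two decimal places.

July: labor force = 144,210 + 11,004 = 155,214; u = 11,004/155,214 = 7.09%.
August: labor force = 147,617 + 11,142 = 158,759; u = 11,142/158,759 = 7.02%.
Change = 7.02% − 7.09% = −0.07 pp.

The unemployment rate changed by −0.07 percentage points.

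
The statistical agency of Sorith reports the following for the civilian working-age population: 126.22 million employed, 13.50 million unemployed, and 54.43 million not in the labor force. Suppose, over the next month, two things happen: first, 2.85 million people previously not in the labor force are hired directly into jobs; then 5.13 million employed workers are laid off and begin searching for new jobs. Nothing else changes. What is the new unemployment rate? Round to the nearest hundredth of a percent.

New unemployment rate ≈ 13.07%.

Initially, labor force = 126.22 + 13.50 = 139.72 million, so u = 13.50/139.72 = 9.66%.
After the first change, employed and labor force both rise by 2.85; unemployed unchanged → E = 129.07, U = 13.50, labor force = 142.57 million.
After the second change, employed falls and unemployed rises by 5.13; labor force unchanged → E = 123.94, U = 18.63, labor force = 142.57 million.
New unemployment rate = 18.63 / 142.57 = 13.07%.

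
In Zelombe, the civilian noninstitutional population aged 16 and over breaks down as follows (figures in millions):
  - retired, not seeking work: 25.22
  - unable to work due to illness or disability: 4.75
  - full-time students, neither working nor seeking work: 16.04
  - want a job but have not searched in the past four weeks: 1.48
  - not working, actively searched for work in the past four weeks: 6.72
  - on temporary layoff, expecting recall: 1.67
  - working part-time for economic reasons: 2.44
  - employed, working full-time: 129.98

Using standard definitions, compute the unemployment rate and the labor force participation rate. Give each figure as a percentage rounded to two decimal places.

Unemployment rate ≈ 5.96%; labor force participation rate ≈ 74.78%.

Employed = 2.44 + 129.98 = 132.42 million (anyone who worked, including part-time for economic reasons, counts as employed).
Unemployed = 6.72 + 1.67 = 8.39 million (jobless and actively searching, or on temporary layoff).
Labor force = 132.42 + 8.39 = 140.81 million.
Not in labor force = 25.22 + 4.75 + 16.04 + 1.48 = 47.49 million (those not working and not actively searching are outside the labor force — including those who want a job but have given up searching).
Civilian working-age population = 140.81 + 47.49 = 188.30 million.
Unemployment rate = 8.39 / 140.81 = 5.96%.
Labor force participation rate = 140.81 / 188.30 = 74.78%.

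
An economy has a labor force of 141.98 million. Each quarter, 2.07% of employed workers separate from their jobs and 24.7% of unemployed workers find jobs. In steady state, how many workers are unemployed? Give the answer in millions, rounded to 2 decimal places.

Steady-state unemployment rate u* = s/(s+f) = 2.07/(2.07+24.7) = 0.077325.
Unemployed = u* × labor force = 0.077325 × 141.98 ≈ 10.98 million.

About 10.98 million are unemployed in steady state.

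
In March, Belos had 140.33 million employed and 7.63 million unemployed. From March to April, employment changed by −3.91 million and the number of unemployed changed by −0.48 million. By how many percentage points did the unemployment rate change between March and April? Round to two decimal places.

March: labor force = 140.33 + 7.63 = 147.96; u = 7.63/147.96 = 5.16%.
April: labor force = 136.42 + 7.15 = 143.57; u = 7.15/143.57 = 4.98%.
Change = 4.98% − 5.16% = −0.18 pp.

The unemployment rate changed by −0.18 percentage points.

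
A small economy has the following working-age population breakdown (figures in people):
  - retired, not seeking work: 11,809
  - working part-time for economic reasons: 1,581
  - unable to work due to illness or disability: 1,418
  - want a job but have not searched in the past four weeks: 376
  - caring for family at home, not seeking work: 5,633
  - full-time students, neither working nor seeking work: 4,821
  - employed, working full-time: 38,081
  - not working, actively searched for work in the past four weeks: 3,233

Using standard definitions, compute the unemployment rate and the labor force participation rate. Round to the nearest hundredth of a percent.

Unemployment rate ≈ 7.54%; labor force participation rate ≈ 64.07%.

Employed = 1,581 + 38,081 = 39,662 (anyone who worked, including part-time for economic reasons, counts as employed).
Unemployed = 3,233.
Labor force = 39,662 + 3,233 = 42,895.
Not in labor force = 11,809 + 1,418 + 376 + 5,633 + 4,821 = 24,057 (those not working and not actively searching are outside the labor force — including those who want a job but have given up searching).
Civilian working-age population = 42,895 + 24,057 = 66,952.
Unemployment rate = 3,233 / 42,895 = 7.54%.
Labor force participation rate = 42,895 / 66,952 = 64.07%.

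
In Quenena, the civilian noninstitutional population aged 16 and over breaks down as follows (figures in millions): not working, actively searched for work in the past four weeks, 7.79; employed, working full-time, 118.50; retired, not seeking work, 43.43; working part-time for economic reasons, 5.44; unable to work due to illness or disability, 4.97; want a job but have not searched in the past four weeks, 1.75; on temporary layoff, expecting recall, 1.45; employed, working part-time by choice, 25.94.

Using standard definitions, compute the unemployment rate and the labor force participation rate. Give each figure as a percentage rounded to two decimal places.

Employed = 118.50 + 5.44 + 25.94 = 149.88 million (anyone who worked, including part-time for economic reasons, counts as employed).
Unemployed = 7.79 + 1.45 = 9.24 million (jobless and actively searching, or on temporary layoff).
Labor force = 149.88 + 9.24 = 159.12 million.
Not in labor force = 43.43 + 4.97 + 1.75 = 50.15 million (those not working and not actively searching are outside the labor force — including those who want a job but have given up searching).
Civilian working-age population = 159.12 + 50.15 = 209.27 million.
Unemployment rate = 9.24 / 159.12 = 5.81%.
Labor force participation rate = 159.12 / 209.27 = 76.04%.

Unemployment rate ≈ 5.81%; labor force participation rate ≈ 76.04%.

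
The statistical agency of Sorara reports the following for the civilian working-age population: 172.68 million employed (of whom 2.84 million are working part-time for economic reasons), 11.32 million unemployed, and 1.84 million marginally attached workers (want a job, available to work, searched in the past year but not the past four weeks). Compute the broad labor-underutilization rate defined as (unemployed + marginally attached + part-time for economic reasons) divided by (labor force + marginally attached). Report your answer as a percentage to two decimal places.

Labor force = 172.68 + 11.32 = 184.00 million.
Numerator = 11.32 + 1.84 + 2.84 = 16.00 million.
Denominator = 184.00 + 1.84 = 185.84 million.
Broad rate = 16.00 / 185.84 = 8.61%.

Broad underutilization rate ≈ 8.61%.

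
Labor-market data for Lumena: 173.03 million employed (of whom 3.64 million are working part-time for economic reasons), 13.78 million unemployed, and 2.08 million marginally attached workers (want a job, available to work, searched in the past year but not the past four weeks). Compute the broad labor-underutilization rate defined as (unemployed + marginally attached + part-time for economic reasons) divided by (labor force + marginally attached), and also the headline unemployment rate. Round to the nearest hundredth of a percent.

Labor force = 173.03 + 13.78 = 186.81 million.
Numerator = 13.78 + 2.08 + 3.64 = 19.50 million.
Denominator = 186.81 + 2.08 = 188.89 million.
Broad rate = 19.50 / 188.89 = 10.32%.
Headline unemployment rate = 13.78 / 186.81 = 7.38%.

Broad underutilization rate ≈ 10.32%; headline unemployment rate ≈ 7.38%.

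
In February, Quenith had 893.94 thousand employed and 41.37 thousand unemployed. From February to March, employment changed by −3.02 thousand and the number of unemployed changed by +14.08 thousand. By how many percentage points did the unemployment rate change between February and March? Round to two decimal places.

February: labor force = 893.94 + 41.37 = 935.31; u = 41.37/935.31 = 4.42%.
March: labor force = 890.92 + 55.45 = 946.37; u = 55.45/946.37 = 5.86%.
Change = 5.86% − 4.42% = +1.44 pp.

The unemployment rate changed by +1.44 percentage points.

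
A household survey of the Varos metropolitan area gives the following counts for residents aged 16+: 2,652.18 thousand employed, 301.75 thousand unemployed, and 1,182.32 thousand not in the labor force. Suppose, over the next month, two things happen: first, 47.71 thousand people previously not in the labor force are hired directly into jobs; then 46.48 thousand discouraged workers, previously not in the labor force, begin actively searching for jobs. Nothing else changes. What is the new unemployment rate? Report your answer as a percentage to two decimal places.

New unemployment rate ≈ 11.42%.

Initially, labor force = 2,652.18 + 301.75 = 2,953.93 thousand, so u = 301.75/2,953.93 = 10.22%.
After the first change, employed and labor force both rise by 47.71; unemployed unchanged → E = 2,699.89, U = 301.75, labor force = 3,001.64 thousand.
After the second change, unemployed and labor force both rise by 46.48 → E = 2,699.89, U = 348.23, labor force = 3,048.12 thousand.
New unemployment rate = 348.23 / 3,048.12 = 11.42%.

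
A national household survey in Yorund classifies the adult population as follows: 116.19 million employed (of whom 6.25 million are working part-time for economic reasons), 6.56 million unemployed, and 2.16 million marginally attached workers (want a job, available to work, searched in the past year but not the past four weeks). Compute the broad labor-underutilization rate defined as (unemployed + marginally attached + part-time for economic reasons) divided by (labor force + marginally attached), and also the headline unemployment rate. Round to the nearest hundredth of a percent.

Broad underutilization rate ≈ 11.98%; headline unemployment rate ≈ 5.34%.

Labor force = 116.19 + 6.56 = 122.75 million.
Numerator = 6.56 + 2.16 + 6.25 = 14.97 million.
Denominator = 122.75 + 2.16 = 124.91 million.
Broad rate = 14.97 / 124.91 = 11.98%.
Headline unemployment rate = 6.56 / 122.75 = 5.34%.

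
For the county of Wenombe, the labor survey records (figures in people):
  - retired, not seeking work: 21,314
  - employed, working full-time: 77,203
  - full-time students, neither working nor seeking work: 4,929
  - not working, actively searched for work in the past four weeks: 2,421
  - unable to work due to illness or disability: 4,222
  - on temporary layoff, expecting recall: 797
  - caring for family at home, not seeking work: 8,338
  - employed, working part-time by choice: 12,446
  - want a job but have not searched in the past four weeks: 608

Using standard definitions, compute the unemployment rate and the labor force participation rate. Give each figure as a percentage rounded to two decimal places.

Unemployment rate ≈ 3.47%; labor force participation rate ≈ 70.21%.

Employed = 77,203 + 12,446 = 89,649.
Unemployed = 2,421 + 797 = 3,218 (jobless and actively searching, or on temporary layoff).
Labor force = 89,649 + 3,218 = 92,867.
Not in labor force = 21,314 + 4,929 + 4,222 + 8,338 + 608 = 39,411 (those not working and not actively searching are outside the labor force — including those who want a job but have given up searching).
Civilian working-age population = 92,867 + 39,411 = 132,278.
Unemployment rate = 3,218 / 92,867 = 3.47%.
Labor force participation rate = 92,867 / 132,278 = 70.21%.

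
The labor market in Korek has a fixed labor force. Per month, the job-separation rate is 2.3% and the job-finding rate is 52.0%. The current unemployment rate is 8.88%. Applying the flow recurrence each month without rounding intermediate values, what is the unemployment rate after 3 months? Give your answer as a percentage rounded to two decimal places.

With a fixed labor force, u_{t+1} = u_t + s·(1−u_t) − f·u_t = u_t·(1−s−f) + s.
Here 1−s−f = 0.457 and s = 0.023.
u_1 = 0.088800 × 0.457 + 0.023 = 0.063582.
u_2 = 0.063582 × 0.457 + 0.023 = 0.052057.
u_3 = 0.052057 × 0.457 + 0.023 = 0.046790.

Unemployment rate after three months ≈ 4.68%.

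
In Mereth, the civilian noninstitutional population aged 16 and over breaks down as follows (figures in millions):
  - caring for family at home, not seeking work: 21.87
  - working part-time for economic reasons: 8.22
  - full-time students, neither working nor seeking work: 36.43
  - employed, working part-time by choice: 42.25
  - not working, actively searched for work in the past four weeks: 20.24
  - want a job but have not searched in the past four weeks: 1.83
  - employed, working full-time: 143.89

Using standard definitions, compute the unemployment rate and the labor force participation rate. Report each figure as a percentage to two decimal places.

Unemployment rate ≈ 9.43%; labor force participation rate ≈ 78.11%.

Employed = 8.22 + 42.25 + 143.89 = 194.36 million (anyone who worked, including part-time for economic reasons, counts as employed).
Unemployed = 20.24 million.
Labor force = 194.36 + 20.24 = 214.60 million.
Not in labor force = 21.87 + 36.43 + 1.83 = 60.13 million (those not working and not actively searching are outside the labor force — including those who want a job but have given up searching).
Civilian working-age population = 214.60 + 60.13 = 274.73 million.
Unemployment rate = 20.24 / 214.60 = 9.43%.
Labor force participation rate = 214.60 / 274.73 = 78.11%.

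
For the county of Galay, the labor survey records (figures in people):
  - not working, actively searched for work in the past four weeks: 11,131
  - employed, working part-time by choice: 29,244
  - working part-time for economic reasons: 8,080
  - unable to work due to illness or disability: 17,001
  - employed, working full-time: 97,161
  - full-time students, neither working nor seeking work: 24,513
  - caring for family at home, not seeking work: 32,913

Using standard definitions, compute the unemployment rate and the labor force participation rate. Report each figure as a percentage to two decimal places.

Employed = 29,244 + 8,080 + 97,161 = 134,485 (anyone who worked, including part-time for economic reasons, counts as employed).
Unemployed = 11,131.
Labor force = 134,485 + 11,131 = 145,616.
Not in labor force = 17,001 + 24,513 + 32,913 = 74,427 (those not working and not actively searching are outside the labor force).
Civilian working-age population = 145,616 + 74,427 = 220,043.
Unemployment rate = 11,131 / 145,616 = 7.64%.
Labor force participation rate = 145,616 / 220,043 = 66.18%.

Unemployment rate ≈ 7.64%; labor force participation rate ≈ 66.18%.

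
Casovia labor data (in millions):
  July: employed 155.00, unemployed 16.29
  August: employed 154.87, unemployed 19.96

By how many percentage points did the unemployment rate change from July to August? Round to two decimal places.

July: labor force = 155.00 + 16.29 = 171.29; u = 16.29/171.29 = 9.51%.
August: labor force = 154.87 + 19.96 = 174.83; u = 19.96/174.83 = 11.42%.
Change = 11.42% − 9.51% = +1.91 pp.

The unemployment rate changed by +1.91 percentage points.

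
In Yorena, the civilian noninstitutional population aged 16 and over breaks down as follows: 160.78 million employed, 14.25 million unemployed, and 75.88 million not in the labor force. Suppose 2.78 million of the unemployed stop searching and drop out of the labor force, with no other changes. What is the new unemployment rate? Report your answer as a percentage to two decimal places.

Initially, labor force = 160.78 + 14.25 = 175.03 million, so u = 14.25/175.03 = 8.14%.
After the change, unemployed and labor force both fall by 2.78 → E = 160.78, U = 11.47, labor force = 172.25 million.
New unemployment rate = 11.47 / 172.25 = 6.66%.

New unemployment rate ≈ 6.66%.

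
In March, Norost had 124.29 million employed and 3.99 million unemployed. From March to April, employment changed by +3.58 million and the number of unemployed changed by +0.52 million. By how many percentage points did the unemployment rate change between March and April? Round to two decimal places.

The unemployment rate changed by +0.30 percentage points.

March: labor force = 124.29 + 3.99 = 128.28; u = 3.99/128.28 = 3.11%.
April: labor force = 127.87 + 4.51 = 132.38; u = 4.51/132.38 = 3.41%.
Change = 3.41% − 3.11% = +0.30 pp.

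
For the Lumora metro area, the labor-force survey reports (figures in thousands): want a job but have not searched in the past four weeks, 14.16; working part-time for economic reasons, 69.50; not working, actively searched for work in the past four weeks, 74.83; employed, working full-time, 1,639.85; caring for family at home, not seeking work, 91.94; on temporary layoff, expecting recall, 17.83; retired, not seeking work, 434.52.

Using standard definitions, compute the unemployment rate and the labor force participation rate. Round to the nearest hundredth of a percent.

Employed = 69.50 + 1,639.85 = 1,709.35 thousand (anyone who worked, including part-time for economic reasons, counts as employed).
Unemployed = 74.83 + 17.83 = 92.66 thousand (jobless and actively searching, or on temporary layoff).
Labor force = 1,709.35 + 92.66 = 1,802.01 thousand.
Not in labor force = 14.16 + 91.94 + 434.52 = 540.62 thousand (those not working and not actively searching are outside the labor force — including those who want a job but have given up searching).
Civilian working-age population = 1,802.01 + 540.62 = 2,342.63 thousand.
Unemployment rate = 92.66 / 1,802.01 = 5.14%.
Labor force participation rate = 1,802.01 / 2,342.63 = 76.92%.

Unemployment rate ≈ 5.14%; labor force participation rate ≈ 76.92%.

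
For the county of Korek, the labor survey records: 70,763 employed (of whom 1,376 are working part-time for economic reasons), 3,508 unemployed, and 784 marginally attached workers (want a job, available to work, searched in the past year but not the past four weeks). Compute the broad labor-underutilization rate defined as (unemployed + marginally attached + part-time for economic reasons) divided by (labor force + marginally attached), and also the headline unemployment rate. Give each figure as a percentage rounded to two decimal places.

Broad underutilization rate ≈ 7.55%; headline unemployment rate ≈ 4.72%.

Labor force = 70,763 + 3,508 = 74,271.
Numerator = 3,508 + 784 + 1,376 = 5,668.
Denominator = 74,271 + 784 = 75,055.
Broad rate = 5,668 / 75,055 = 7.55%.
Headline unemployment rate = 3,508 / 74,271 = 4.72%.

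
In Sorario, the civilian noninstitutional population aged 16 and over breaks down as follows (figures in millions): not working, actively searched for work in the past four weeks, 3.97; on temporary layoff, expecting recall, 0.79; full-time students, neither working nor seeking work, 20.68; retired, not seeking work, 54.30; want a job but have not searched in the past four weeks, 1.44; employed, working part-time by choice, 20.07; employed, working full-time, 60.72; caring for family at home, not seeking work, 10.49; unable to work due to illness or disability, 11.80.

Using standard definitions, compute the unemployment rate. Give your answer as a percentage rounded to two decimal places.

Employed = 20.07 + 60.72 = 80.79 million.
Unemployed = 3.97 + 0.79 = 4.76 million (jobless and actively searching, or on temporary layoff).
Labor force = 80.79 + 4.76 = 85.55 million.
Unemployment rate = 4.76 / 85.55 = 5.56%.

Unemployment rate ≈ 5.56%.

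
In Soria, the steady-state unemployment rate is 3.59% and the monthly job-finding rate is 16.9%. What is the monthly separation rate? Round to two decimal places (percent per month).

From u* = s/(s+f): s = u·f/(1−u).
s = 0.0359 × 16.9 / (1 − 0.0359) = 0.6067 / 0.9641 ≈ 0.63% per month.

Separation rate ≈ 0.63% per month.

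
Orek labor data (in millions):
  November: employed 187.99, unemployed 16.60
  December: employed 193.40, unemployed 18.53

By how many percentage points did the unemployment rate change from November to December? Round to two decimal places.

The unemployment rate changed by +0.63 percentage points.

November: labor force = 187.99 + 16.60 = 204.59; u = 16.60/204.59 = 8.11%.
December: labor force = 193.40 + 18.53 = 211.93; u = 18.53/211.93 = 8.74%.
Change = 8.74% − 8.11% = +0.63 pp.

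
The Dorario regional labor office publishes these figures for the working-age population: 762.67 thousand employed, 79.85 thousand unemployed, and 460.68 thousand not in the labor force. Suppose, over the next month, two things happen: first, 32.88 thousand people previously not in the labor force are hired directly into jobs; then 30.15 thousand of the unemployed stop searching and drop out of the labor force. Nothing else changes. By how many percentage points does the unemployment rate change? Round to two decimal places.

The unemployment rate changes by −3.60 percentage points.

Initially, labor force = 762.67 + 79.85 = 842.52 thousand, so u = 79.85/842.52 = 9.48%.
After the first change, employed and labor force both rise by 32.88; unemployed unchanged → E = 795.55, U = 79.85, labor force = 875.40 thousand.
After the second change, unemployed and labor force both fall by 30.15 → E = 795.55, U = 49.70, labor force = 845.25 thousand.
New unemployment rate = 49.70 / 845.25 = 5.88%.
Change = 5.88% − 9.48% = −3.60 percentage points.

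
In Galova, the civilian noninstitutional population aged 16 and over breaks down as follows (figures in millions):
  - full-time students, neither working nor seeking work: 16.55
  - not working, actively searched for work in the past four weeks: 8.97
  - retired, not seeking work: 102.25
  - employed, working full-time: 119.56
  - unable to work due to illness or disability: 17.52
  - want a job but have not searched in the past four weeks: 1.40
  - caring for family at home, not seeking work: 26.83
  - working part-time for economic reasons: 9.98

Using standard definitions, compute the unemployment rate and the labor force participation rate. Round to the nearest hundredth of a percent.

Employed = 119.56 + 9.98 = 129.54 million (anyone who worked, including part-time for economic reasons, counts as employed).
Unemployed = 8.97 million.
Labor force = 129.54 + 8.97 = 138.51 million.
Not in labor force = 16.55 + 102.25 + 17.52 + 1.40 + 26.83 = 164.55 million (those not working and not actively searching are outside the labor force — including those who want a job but have given up searching).
Civilian working-age population = 138.51 + 164.55 = 303.06 million.
Unemployment rate = 8.97 / 138.51 = 6.48%.
Labor force participation rate = 138.51 / 303.06 = 45.70%.

Unemployment rate ≈ 6.48%; labor force participation rate ≈ 45.70%.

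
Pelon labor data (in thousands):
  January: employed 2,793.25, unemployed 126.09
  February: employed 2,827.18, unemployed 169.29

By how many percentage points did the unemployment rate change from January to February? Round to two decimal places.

January: labor force = 2,793.25 + 126.09 = 2,919.34; u = 126.09/2,919.34 = 4.32%.
February: labor force = 2,827.18 + 169.29 = 2,996.47; u = 169.29/2,996.47 = 5.65%.
Change = 5.65% − 4.32% = +1.33 pp.

The unemployment rate changed by +1.33 percentage points.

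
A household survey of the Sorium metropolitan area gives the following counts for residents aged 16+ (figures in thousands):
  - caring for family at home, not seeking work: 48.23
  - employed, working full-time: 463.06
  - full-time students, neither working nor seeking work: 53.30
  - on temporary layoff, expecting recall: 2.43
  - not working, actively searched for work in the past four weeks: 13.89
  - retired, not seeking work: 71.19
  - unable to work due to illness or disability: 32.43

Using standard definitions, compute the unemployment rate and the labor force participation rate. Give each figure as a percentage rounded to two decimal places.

Employed = 463.06 thousand.
Unemployed = 2.43 + 13.89 = 16.32 thousand (jobless and actively searching, or on temporary layoff).
Labor force = 463.06 + 16.32 = 479.38 thousand.
Not in labor force = 48.23 + 53.30 + 71.19 + 32.43 = 205.15 thousand (those not working and not actively searching are outside the labor force).
Civilian working-age population = 479.38 + 205.15 = 684.53 thousand.
Unemployment rate = 16.32 / 479.38 = 3.40%.
Labor force participation rate = 479.38 / 684.53 = 70.03%.

Unemployment rate ≈ 3.40%; labor force participation rate ≈ 70.03%.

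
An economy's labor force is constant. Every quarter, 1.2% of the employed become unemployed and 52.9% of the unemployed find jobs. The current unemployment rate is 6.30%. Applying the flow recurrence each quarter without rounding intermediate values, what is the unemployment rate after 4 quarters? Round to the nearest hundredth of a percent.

With a fixed labor force, u_{t+1} = u_t + s·(1−u_t) − f·u_t = u_t·(1−s−f) + s.
Here 1−s−f = 0.459 and s = 0.012.
u_1 = 0.063000 × 0.459 + 0.012 = 0.040917.
u_2 = 0.040917 × 0.459 + 0.012 = 0.030781.
u_3 = 0.030781 × 0.459 + 0.012 = 0.026128.
u_4 = 0.026128 × 0.459 + 0.012 = 0.023993.

Unemployment rate after four quarters ≈ 2.40%.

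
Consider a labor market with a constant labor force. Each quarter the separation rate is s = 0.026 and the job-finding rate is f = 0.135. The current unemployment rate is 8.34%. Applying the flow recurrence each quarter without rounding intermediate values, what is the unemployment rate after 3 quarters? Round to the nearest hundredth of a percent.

Unemployment rate after three quarters ≈ 11.54%.

With a fixed labor force, u_{t+1} = u_t + s·(1−u_t) − f·u_t = u_t·(1−s−f) + s.
Here 1−s−f = 0.839 and s = 0.026.
u_1 = 0.083400 × 0.839 + 0.026 = 0.095973.
u_2 = 0.095973 × 0.839 + 0.026 = 0.106521.
u_3 = 0.106521 × 0.839 + 0.026 = 0.115371.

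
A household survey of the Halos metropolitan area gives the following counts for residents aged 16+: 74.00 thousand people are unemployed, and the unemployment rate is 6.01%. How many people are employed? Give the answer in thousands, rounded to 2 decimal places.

About 1,157.28 thousand are employed.

Labor force = U / u = 74.00 / 0.0601 ≈ 1,231.28 thousand.
Employed = labor force − unemployed = 1,231.28 − 74.00 = 1,157.28 thousand.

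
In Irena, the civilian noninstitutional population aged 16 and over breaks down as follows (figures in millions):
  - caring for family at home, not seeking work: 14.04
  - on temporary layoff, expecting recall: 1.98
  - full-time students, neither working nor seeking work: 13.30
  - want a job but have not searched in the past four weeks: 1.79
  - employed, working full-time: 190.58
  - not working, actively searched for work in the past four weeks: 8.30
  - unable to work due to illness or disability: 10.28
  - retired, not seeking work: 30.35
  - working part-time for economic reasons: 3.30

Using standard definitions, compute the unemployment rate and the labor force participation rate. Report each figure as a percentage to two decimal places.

Unemployment rate ≈ 5.04%; labor force participation rate ≈ 74.53%.

Employed = 190.58 + 3.30 = 193.88 million (anyone who worked, including part-time for economic reasons, counts as employed).
Unemployed = 1.98 + 8.30 = 10.28 million (jobless and actively searching, or on temporary layoff).
Labor force = 193.88 + 10.28 = 204.16 million.
Not in labor force = 14.04 + 13.30 + 1.79 + 10.28 + 30.35 = 69.76 million (those not working and not actively searching are outside the labor force — including those who want a job but have given up searching).
Civilian working-age population = 204.16 + 69.76 = 273.92 million.
Unemployment rate = 10.28 / 204.16 = 5.04%.
Labor force participation rate = 204.16 / 273.92 = 74.53%.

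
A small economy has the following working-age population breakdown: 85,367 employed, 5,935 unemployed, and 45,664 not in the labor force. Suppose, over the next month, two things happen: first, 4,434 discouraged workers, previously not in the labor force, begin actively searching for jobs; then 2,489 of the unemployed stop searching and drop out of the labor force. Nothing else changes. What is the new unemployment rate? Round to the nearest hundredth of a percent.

New unemployment rate ≈ 8.45%.

Initially, labor force = 85,367 + 5,935 = 91,302, so u = 5,935/91,302 = 6.50%.
After the first change, unemployed and labor force both rise by 4,434 → E = 85,367, U = 10,369, labor force = 95,736.
After the second change, unemployed and labor force both fall by 2,489 → E = 85,367, U = 7,880, labor force = 93,247.
New unemployment rate = 7,880 / 93,247 = 8.45%.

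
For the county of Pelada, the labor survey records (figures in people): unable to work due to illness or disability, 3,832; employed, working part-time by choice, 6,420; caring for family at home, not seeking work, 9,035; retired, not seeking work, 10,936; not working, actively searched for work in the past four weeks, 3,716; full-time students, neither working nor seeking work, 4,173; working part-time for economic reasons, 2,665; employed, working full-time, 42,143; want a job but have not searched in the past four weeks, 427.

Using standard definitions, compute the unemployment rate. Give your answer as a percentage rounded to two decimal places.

Unemployment rate ≈ 6.76%.

Employed = 6,420 + 2,665 + 42,143 = 51,228 (anyone who worked, including part-time for economic reasons, counts as employed).
Unemployed = 3,716.
Labor force = 51,228 + 3,716 = 54,944.
Unemployment rate = 3,716 / 54,944 = 6.76%.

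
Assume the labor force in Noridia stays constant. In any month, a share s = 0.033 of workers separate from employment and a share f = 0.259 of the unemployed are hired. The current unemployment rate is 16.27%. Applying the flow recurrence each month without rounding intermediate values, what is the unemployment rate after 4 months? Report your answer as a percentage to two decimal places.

With a fixed labor force, u_{t+1} = u_t + s·(1−u_t) − f·u_t = u_t·(1−s−f) + s.
Here 1−s−f = 0.708 and s = 0.033.
u_1 = 0.162700 × 0.708 + 0.033 = 0.148192.
u_2 = 0.148192 × 0.708 + 0.033 = 0.137920.
u_3 = 0.137920 × 0.708 + 0.033 = 0.130647.
u_4 = 0.130647 × 0.708 + 0.033 = 0.125498.

Unemployment rate after four months ≈ 12.55%.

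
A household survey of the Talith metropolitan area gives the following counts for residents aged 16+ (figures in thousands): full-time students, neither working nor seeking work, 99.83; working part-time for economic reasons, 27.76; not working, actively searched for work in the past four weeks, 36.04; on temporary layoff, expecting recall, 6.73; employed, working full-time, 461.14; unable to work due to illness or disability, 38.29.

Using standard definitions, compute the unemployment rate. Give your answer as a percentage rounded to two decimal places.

Unemployment rate ≈ 8.04%.

Employed = 27.76 + 461.14 = 488.90 thousand (anyone who worked, including part-time for economic reasons, counts as employed).
Unemployed = 36.04 + 6.73 = 42.77 thousand (jobless and actively searching, or on temporary layoff).
Labor force = 488.90 + 42.77 = 531.67 thousand.
Unemployment rate = 42.77 / 531.67 = 8.04%.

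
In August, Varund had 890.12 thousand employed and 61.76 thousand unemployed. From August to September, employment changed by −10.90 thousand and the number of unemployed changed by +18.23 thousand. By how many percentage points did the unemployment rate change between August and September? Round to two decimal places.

The unemployment rate changed by +1.85 percentage points.

August: labor force = 890.12 + 61.76 = 951.88; u = 61.76/951.88 = 6.49%.
September: labor force = 879.22 + 79.99 = 959.21; u = 79.99/959.21 = 8.34%.
Change = 8.34% − 6.49% = +1.85 pp.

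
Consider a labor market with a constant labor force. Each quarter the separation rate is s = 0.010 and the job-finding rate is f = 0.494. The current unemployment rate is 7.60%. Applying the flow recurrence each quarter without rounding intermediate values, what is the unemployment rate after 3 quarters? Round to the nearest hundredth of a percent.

Unemployment rate after three quarters ≈ 2.67%.

With a fixed labor force, u_{t+1} = u_t + s·(1−u_t) − f·u_t = u_t·(1−s−f) + s.
Here 1−s−f = 0.496 and s = 0.010.
u_1 = 0.076000 × 0.496 + 0.010 = 0.047696.
u_2 = 0.047696 × 0.496 + 0.010 = 0.033657.
u_3 = 0.033657 × 0.496 + 0.010 = 0.026694.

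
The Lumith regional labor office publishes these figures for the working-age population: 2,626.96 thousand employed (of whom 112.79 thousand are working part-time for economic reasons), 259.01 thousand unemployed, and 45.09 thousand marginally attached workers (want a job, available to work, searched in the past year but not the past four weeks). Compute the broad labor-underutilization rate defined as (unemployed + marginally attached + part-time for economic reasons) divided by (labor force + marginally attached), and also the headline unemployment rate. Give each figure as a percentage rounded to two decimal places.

Labor force = 2,626.96 + 259.01 = 2,885.97 thousand.
Numerator = 259.01 + 45.09 + 112.79 = 416.89 thousand.
Denominator = 2,885.97 + 45.09 = 2,931.06 thousand.
Broad rate = 416.89 / 2,931.06 = 14.22%.
Headline unemployment rate = 259.01 / 2,885.97 = 8.97%.

Broad underutilization rate ≈ 14.22%; headline unemployment rate ≈ 8.97%.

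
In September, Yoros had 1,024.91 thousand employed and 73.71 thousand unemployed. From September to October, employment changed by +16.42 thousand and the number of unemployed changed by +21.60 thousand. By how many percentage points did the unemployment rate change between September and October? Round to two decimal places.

The unemployment rate changed by +1.68 percentage points.

September: labor force = 1,024.91 + 73.71 = 1,098.62; u = 73.71/1,098.62 = 6.71%.
October: labor force = 1,041.33 + 95.31 = 1,136.64; u = 95.31/1,136.64 = 8.39%.
Change = 8.39% − 6.71% = +1.68 pp.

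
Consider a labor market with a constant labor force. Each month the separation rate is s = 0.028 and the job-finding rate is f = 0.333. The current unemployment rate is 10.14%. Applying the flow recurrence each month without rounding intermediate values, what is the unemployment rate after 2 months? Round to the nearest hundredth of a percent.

Unemployment rate after two months ≈ 8.73%.

With a fixed labor force, u_{t+1} = u_t + s·(1−u_t) − f·u_t = u_t·(1−s−f) + s.
Here 1−s−f = 0.639 and s = 0.028.
u_1 = 0.101400 × 0.639 + 0.028 = 0.092795.
u_2 = 0.092795 × 0.639 + 0.028 = 0.087296.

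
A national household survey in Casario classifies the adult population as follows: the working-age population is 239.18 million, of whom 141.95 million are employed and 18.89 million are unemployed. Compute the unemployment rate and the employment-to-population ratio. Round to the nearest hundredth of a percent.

Unemployment rate ≈ 11.74%; employment-population ratio ≈ 59.35%.

Labor force = employed + unemployed = 141.95 + 18.89 = 160.84 million.
Unemployment rate = 18.89 / 160.84 = 11.74%.
Employment-population ratio = 141.95 / 239.18 = 59.35%.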